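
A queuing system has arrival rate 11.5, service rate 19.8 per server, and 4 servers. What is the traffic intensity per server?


rho = lambda / (c * mu) = 11.5 / (4 * 19.8) = 0.1452

0.1452


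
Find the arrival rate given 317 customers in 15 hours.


lambda = total arrivals / time = 317 / 15 = 21.13 per hour

21.13 per hour


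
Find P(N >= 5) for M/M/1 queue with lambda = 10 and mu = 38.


P(N >= 5) = rho^5 = (10/38)^5 = 0.0013

0.0013


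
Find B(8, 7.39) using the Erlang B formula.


B(N,A) = (A^N/N!) / sum(A^k/k!, k=0..N) with N=8, A=7.39 = 0.2012

0.2012


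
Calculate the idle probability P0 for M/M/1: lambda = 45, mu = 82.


P0 = 1 - rho = 1 - 45/82 = 0.4512

0.4512


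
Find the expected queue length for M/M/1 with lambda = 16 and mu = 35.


rho = 16/35; Lq = rho^2/(1-rho) = 0.38

0.38


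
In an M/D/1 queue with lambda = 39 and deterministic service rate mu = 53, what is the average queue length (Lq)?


M/D/1: Lq = rho^2 / (2*(1-rho)) where rho = 39/53; Lq = 1.02

1.02


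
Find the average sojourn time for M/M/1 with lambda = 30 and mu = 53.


W = 1/(mu - lambda) = 1/(53 - 30) = 0.0435 hours

0.0435 hours


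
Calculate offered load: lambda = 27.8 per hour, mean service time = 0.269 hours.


Offered load a = lambda * E[S] = 27.8 * 0.269 = 7.48 Erlangs

7.48 Erlangs


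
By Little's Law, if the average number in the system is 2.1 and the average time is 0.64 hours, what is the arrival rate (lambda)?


lambda = L / W = 2.1 / 0.64 = 3.28 per hour

3.28 per hour


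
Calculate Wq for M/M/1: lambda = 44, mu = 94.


rho = 44/94; Wq = rho/(mu - lambda) = 0.0094 hours

0.0094 hours


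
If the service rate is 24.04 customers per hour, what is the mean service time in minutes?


Mean service time = 60/mu = 60/24.04 = 2.5 minutes

2.5 minutes


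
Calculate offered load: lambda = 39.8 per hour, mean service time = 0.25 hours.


Offered load a = lambda * E[S] = 39.8 * 0.25 = 9.95 Erlangs

9.95 Erlangs


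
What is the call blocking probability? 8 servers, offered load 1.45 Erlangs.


B(N,A) = (A^N/N!) / sum(A^k/k!, k=0..N) with N=8, A=1.45 = 0.0001

0.0001


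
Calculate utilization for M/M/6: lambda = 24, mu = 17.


rho = lambda/(c*mu) = 24/(6*17) = 0.2353

0.2353


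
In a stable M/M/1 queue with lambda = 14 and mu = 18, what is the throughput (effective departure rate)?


For a stable queue (lambda < mu), throughput = lambda = 14 per hour

14 per hour


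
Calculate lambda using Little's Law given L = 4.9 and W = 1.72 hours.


lambda = L / W = 4.9 / 1.72 = 2.85 per hour

2.85 per hour


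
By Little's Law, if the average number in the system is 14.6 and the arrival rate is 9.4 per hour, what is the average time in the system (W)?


W = L / lambda = 14.6 / 9.4 = 1.5532 hours

1.5532 hours


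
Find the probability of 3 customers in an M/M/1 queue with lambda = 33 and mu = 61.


rho = 33/61; P(n) = (1-rho)*rho^n = (1-33/61)*(33/61)^3 = 0.0727

0.0727


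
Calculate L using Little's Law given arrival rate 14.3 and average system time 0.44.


L = lambda * W = 14.3 * 0.44 = 6.29

6.29


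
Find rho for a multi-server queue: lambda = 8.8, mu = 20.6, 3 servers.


rho = lambda / (c * mu) = 8.8 / (3 * 20.6) = 0.1424

0.1424


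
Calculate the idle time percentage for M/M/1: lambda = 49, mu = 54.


Idle fraction = (1 - rho) * 100 = (1 - 49/54) * 100 = 9.3%

9.3%


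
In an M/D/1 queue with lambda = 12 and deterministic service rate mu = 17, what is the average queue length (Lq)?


M/D/1: Lq = rho^2 / (2*(1-rho)) where rho = 12/17; Lq = 0.85

0.85


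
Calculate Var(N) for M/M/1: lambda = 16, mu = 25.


rho = 16/25; Var(N) = rho/(1-rho)^2 = 4.94

4.94


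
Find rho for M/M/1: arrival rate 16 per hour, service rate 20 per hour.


rho = lambda/mu = 16/20 = 0.8

0.8


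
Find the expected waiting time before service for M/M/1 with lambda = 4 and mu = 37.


rho = 4/37; Wq = rho/(mu - lambda) = 0.0033 hours

0.0033 hours


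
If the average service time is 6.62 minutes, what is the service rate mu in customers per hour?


mu = 60 / avg_service_time = 60 / 6.62 = 9.06 per hour

9.06 per hour


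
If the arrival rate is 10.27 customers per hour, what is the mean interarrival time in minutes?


Mean interarrival time = 60/lambda = 60/10.27 = 5.84 minutes

5.84 minutes


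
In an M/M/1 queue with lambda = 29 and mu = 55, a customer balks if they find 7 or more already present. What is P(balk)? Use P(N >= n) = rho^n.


P(N >= 7) = rho^7 = (29/55)^7 = 0.0113

0.0113


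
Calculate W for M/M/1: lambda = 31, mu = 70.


W = 1/(mu - lambda) = 1/(70 - 31) = 0.0256 hours

0.0256 hours


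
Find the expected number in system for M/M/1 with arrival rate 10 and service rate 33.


rho = 10/33; L = rho/(1-rho) = 0.43

0.43


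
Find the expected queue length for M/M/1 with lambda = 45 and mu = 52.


rho = 45/52; Lq = rho^2/(1-rho) = 5.56

5.56


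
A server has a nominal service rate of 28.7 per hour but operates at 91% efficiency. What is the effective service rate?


Effective rate = mu * efficiency = 28.7 * 0.91 = 26.12 per hour

26.12 per hour


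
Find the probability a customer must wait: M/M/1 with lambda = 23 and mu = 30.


P(wait) = rho = lambda/mu = 23/30 = 0.7667

0.7667


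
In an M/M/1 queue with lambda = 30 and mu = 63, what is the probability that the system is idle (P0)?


P0 = 1 - rho = 1 - 30/63 = 0.5238

0.5238


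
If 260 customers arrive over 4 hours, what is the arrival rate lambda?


lambda = total arrivals / time = 260 / 4 = 65.0 per hour

65.0 per hour


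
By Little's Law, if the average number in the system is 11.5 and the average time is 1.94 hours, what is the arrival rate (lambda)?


lambda = L / W = 11.5 / 1.94 = 5.93 per hour

5.93 per hour


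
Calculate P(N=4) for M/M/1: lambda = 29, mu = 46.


rho = 29/46; P(n) = (1-rho)*rho^n = (1-29/46)*(29/46)^4 = 0.0584

0.0584


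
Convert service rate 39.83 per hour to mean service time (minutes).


Mean service time = 60/mu = 60/39.83 = 1.51 minutes

1.51 minutes


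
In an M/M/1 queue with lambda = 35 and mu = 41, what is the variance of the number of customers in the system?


rho = 35/41; Var(N) = rho/(1-rho)^2 = 39.86

39.86


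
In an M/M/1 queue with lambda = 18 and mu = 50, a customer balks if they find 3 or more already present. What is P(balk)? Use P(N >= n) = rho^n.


P(N >= 3) = rho^3 = (18/50)^3 = 0.0467

0.0467


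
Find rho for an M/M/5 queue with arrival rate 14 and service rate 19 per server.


rho = lambda/(c*mu) = 14/(5*19) = 0.1474

0.1474


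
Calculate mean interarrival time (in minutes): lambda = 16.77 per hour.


Mean interarrival time = 60/lambda = 60/16.77 = 3.58 minutes

3.58 minutes


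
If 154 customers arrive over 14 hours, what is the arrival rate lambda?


lambda = total arrivals / time = 154 / 14 = 11.0 per hour

11.0 per hour


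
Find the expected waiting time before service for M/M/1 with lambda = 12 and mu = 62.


rho = 12/62; Wq = rho/(mu - lambda) = 0.0039 hours

0.0039 hours


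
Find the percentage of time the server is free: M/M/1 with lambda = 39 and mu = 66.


Idle fraction = (1 - rho) * 100 = (1 - 39/66) * 100 = 40.9%

40.9%


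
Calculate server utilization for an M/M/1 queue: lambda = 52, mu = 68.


rho = lambda/mu = 52/68 = 0.7647

0.7647


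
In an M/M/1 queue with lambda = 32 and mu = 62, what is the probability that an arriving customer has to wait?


P(wait) = rho = lambda/mu = 32/62 = 0.5161

0.5161


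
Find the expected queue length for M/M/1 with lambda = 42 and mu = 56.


rho = 42/56; Lq = rho^2/(1-rho) = 2.25

2.25


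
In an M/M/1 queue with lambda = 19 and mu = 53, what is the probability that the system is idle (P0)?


P0 = 1 - rho = 1 - 19/53 = 0.6415

0.6415


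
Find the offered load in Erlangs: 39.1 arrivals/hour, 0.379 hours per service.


Offered load a = lambda * E[S] = 39.1 * 0.379 = 14.82 Erlangs

14.82 Erlangs


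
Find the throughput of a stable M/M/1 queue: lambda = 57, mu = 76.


For a stable queue (lambda < mu), throughput = lambda = 57 per hour

57 per hour


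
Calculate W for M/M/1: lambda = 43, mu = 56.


W = 1/(mu - lambda) = 1/(56 - 43) = 0.0769 hours

0.0769 hours


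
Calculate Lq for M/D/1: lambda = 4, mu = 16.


M/D/1: Lq = rho^2 / (2*(1-rho)) where rho = 4/16; Lq = 0.04

0.04


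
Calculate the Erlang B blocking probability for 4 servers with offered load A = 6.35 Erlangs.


B(N,A) = (A^N/N!) / sum(A^k/k!, k=0..N) with N=4, A=6.35 = 0.4912

0.4912


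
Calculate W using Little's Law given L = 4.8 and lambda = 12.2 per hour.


W = L / lambda = 4.8 / 12.2 = 0.3934 hours

0.3934 hours


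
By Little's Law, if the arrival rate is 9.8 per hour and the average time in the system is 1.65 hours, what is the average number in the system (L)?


L = lambda * W = 9.8 * 1.65 = 16.17

16.17


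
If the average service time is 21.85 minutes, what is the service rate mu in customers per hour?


mu = 60 / avg_service_time = 60 / 21.85 = 2.75 per hour

2.75 per hour


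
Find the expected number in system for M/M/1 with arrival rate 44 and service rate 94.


rho = 44/94; L = rho/(1-rho) = 0.88

0.88


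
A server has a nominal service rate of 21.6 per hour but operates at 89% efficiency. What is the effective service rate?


Effective rate = mu * efficiency = 21.6 * 0.89 = 19.22 per hour

19.22 per hour


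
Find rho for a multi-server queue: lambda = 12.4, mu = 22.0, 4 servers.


rho = lambda / (c * mu) = 12.4 / (4 * 22.0) = 0.1409

0.1409


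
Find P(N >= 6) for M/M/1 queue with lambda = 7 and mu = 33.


P(N >= 6) = rho^6 = (7/33)^6 = 0.0001

0.0001


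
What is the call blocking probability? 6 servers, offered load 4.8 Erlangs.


B(N,A) = (A^N/N!) / sum(A^k/k!, k=0..N) with N=6, A=4.8 = 0.1768

0.1768


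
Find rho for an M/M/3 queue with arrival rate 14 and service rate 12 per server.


rho = lambda/(c*mu) = 14/(3*12) = 0.3889

0.3889


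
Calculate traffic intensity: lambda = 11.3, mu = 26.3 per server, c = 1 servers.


rho = lambda / (c * mu) = 11.3 / (1 * 26.3) = 0.4297

0.4297


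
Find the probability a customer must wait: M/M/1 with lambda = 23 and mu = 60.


P(wait) = rho = lambda/mu = 23/60 = 0.3833

0.3833


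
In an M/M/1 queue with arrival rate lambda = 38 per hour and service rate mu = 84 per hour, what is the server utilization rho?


rho = lambda/mu = 38/84 = 0.4524

0.4524


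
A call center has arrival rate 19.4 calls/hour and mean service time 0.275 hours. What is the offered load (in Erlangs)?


Offered load a = lambda * E[S] = 19.4 * 0.275 = 5.34 Erlangs

5.34 Erlangs


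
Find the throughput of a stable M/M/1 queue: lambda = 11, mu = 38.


For a stable queue (lambda < mu), throughput = lambda = 11 per hour

11 per hour


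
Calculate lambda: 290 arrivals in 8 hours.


lambda = total arrivals / time = 290 / 8 = 36.25 per hour

36.25 per hour


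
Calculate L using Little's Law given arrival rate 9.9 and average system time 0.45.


L = lambda * W = 9.9 * 0.45 = 4.46

4.46


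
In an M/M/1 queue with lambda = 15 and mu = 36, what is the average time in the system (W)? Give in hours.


W = 1/(mu - lambda) = 1/(36 - 15) = 0.0476 hours

0.0476 hours


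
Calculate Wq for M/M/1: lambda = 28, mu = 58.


rho = 28/58; Wq = rho/(mu - lambda) = 0.0161 hours

0.0161 hours


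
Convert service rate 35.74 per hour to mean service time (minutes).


Mean service time = 60/mu = 60/35.74 = 1.68 minutes

1.68 minutes


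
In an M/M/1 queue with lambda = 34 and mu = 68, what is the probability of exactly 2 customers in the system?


rho = 34/68; P(n) = (1-rho)*rho^n = (1-34/68)*(34/68)^2 = 0.125

0.125


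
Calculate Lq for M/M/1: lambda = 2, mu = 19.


rho = 2/19; Lq = rho^2/(1-rho) = 0.01

0.01


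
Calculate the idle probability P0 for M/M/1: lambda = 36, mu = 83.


P0 = 1 - rho = 1 - 36/83 = 0.5663

0.5663


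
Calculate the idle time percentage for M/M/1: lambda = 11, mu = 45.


Idle fraction = (1 - rho) * 100 = (1 - 11/45) * 100 = 75.6%

75.6%


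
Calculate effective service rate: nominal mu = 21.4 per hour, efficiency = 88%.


Effective rate = mu * efficiency = 21.4 * 0.88 = 18.83 per hour

18.83 per hour


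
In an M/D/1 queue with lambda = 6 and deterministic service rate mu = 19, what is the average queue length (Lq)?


M/D/1: Lq = rho^2 / (2*(1-rho)) where rho = 6/19; Lq = 0.07

0.07


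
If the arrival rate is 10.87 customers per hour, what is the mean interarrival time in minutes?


Mean interarrival time = 60/lambda = 60/10.87 = 5.52 minutes

5.52 minutes


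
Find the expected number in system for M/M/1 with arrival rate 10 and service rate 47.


rho = 10/47; L = rho/(1-rho) = 0.27

0.27


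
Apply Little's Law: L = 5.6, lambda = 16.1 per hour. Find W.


W = L / lambda = 5.6 / 16.1 = 0.3478 hours

0.3478 hours


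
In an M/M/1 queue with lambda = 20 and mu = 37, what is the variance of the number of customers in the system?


rho = 20/37; Var(N) = rho/(1-rho)^2 = 2.56

2.56


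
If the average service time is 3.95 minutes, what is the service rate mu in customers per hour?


mu = 60 / avg_service_time = 60 / 3.95 = 15.19 per hour

15.19 per hour


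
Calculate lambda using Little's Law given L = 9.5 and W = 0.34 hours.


lambda = L / W = 9.5 / 0.34 = 27.94 per hour

27.94 per hour


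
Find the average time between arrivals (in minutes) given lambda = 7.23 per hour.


Mean interarrival time = 60/lambda = 60/7.23 = 8.3 minutes

8.3 minutes


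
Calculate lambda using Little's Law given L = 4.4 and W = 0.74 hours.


lambda = L / W = 4.4 / 0.74 = 5.95 per hour

5.95 per hour


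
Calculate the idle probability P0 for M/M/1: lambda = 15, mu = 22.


P0 = 1 - rho = 1 - 15/22 = 0.3182

0.3182


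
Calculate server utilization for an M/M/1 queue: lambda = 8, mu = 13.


rho = lambda/mu = 8/13 = 0.6154

0.6154


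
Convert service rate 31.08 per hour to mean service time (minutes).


Mean service time = 60/mu = 60/31.08 = 1.93 minutes

1.93 minutes


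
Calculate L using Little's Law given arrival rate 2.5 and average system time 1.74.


L = lambda * W = 2.5 * 1.74 = 4.35

4.35


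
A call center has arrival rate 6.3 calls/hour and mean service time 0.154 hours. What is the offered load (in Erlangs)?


Offered load a = lambda * E[S] = 6.3 * 0.154 = 0.97 Erlangs

0.97 Erlangs


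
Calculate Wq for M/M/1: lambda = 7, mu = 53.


rho = 7/53; Wq = rho/(mu - lambda) = 0.0029 hours

0.0029 hours


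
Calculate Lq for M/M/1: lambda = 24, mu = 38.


rho = 24/38; Lq = rho^2/(1-rho) = 1.08

1.08


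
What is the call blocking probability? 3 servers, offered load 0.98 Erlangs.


B(N,A) = (A^N/N!) / sum(A^k/k!, k=0..N) with N=3, A=0.98 = 0.0599

0.0599


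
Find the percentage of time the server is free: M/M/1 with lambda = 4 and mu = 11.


Idle fraction = (1 - rho) * 100 = (1 - 4/11) * 100 = 63.6%

63.6%


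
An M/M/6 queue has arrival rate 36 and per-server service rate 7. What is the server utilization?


rho = lambda/(c*mu) = 36/(6*7) = 0.8571

0.8571


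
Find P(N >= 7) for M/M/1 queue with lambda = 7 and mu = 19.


P(N >= 7) = rho^7 = (7/19)^7 = 0.0009

0.0009


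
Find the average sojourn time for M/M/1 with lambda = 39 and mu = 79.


W = 1/(mu - lambda) = 1/(79 - 39) = 0.025 hours

0.025 hours


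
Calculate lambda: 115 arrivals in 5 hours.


lambda = total arrivals / time = 115 / 5 = 23.0 per hour

23.0 per hour


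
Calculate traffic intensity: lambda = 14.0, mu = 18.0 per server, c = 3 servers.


rho = lambda / (c * mu) = 14.0 / (3 * 18.0) = 0.2593

0.2593


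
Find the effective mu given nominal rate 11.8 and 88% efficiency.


Effective rate = mu * efficiency = 11.8 * 0.88 = 10.38 per hour

10.38 per hour


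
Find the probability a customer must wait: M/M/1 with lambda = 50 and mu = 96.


P(wait) = rho = lambda/mu = 50/96 = 0.5208

0.5208


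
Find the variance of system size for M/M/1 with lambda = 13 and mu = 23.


rho = 13/23; Var(N) = rho/(1-rho)^2 = 2.99

2.99


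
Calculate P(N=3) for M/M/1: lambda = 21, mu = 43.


rho = 21/43; P(n) = (1-rho)*rho^n = (1-21/43)*(21/43)^3 = 0.0596

0.0596


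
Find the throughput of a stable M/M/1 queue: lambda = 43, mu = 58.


For a stable queue (lambda < mu), throughput = lambda = 43 per hour

43 per hour


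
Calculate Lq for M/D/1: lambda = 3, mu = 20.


M/D/1: Lq = rho^2 / (2*(1-rho)) where rho = 3/20; Lq = 0.01

0.01


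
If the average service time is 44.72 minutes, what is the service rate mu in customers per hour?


mu = 60 / avg_service_time = 60 / 44.72 = 1.34 per hour

1.34 per hour


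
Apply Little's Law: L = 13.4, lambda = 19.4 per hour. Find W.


W = L / lambda = 13.4 / 19.4 = 0.6907 hours

0.6907 hours


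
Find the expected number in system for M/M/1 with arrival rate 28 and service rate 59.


rho = 28/59; L = rho/(1-rho) = 0.9

0.9


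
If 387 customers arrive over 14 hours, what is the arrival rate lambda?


lambda = total arrivals / time = 387 / 14 = 27.64 per hour

27.64 per hour


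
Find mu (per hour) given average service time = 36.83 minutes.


mu = 60 / avg_service_time = 60 / 36.83 = 1.63 per hour

1.63 per hour


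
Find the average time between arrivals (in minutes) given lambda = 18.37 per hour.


Mean interarrival time = 60/lambda = 60/18.37 = 3.27 minutes

3.27 minutes


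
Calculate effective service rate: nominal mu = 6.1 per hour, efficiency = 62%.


Effective rate = mu * efficiency = 6.1 * 0.62 = 3.78 per hour

3.78 per hour


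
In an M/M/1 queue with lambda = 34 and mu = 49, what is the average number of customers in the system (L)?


rho = 34/49; L = rho/(1-rho) = 2.27

2.27


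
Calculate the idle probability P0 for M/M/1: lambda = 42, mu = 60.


P0 = 1 - rho = 1 - 42/60 = 0.3

0.3


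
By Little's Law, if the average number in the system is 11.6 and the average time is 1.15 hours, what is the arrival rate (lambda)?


lambda = L / W = 11.6 / 1.15 = 10.09 per hour

10.09 per hour


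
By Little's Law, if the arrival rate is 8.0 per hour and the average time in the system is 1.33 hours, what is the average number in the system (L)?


L = lambda * W = 8.0 * 1.33 = 10.64

10.64


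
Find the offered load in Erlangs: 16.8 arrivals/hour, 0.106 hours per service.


Offered load a = lambda * E[S] = 16.8 * 0.106 = 1.78 Erlangs

1.78 Erlangs


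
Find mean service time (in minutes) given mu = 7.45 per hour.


Mean service time = 60/mu = 60/7.45 = 8.05 minutes

8.05 minutes


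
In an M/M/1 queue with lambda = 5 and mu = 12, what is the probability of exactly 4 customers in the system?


rho = 5/12; P(n) = (1-rho)*rho^n = (1-5/12)*(5/12)^4 = 0.0176

0.0176


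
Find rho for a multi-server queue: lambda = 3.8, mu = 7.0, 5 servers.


rho = lambda / (c * mu) = 3.8 / (5 * 7.0) = 0.1086

0.1086


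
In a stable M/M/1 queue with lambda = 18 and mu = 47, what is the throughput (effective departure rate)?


For a stable queue (lambda < mu), throughput = lambda = 18 per hour

18 per hour


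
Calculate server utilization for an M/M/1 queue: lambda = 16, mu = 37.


rho = lambda/mu = 16/37 = 0.4324

0.4324


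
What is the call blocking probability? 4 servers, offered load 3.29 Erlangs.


B(N,A) = (A^N/N!) / sum(A^k/k!, k=0..N) with N=4, A=3.29 = 0.2379

0.2379


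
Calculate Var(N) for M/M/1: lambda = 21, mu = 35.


rho = 21/35; Var(N) = rho/(1-rho)^2 = 3.75

3.75


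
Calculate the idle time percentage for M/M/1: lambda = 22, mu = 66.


Idle fraction = (1 - rho) * 100 = (1 - 22/66) * 100 = 66.7%

66.7%


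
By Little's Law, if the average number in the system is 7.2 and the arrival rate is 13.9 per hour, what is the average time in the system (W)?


W = L / lambda = 7.2 / 13.9 = 0.518 hours

0.518 hours


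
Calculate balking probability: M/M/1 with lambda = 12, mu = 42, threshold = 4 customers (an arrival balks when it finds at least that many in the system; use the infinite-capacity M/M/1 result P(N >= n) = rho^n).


P(N >= 4) = rho^4 = (12/42)^4 = 0.0067

0.0067


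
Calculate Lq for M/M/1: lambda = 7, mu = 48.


rho = 7/48; Lq = rho^2/(1-rho) = 0.02

0.02


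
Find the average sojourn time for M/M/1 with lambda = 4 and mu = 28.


W = 1/(mu - lambda) = 1/(28 - 4) = 0.0417 hours

0.0417 hours


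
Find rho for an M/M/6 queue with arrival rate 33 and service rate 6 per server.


rho = lambda/(c*mu) = 33/(6*6) = 0.9167

0.9167


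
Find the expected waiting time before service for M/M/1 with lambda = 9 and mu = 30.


rho = 9/30; Wq = rho/(mu - lambda) = 0.0143 hours

0.0143 hours


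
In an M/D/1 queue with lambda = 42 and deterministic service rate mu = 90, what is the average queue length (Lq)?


M/D/1: Lq = rho^2 / (2*(1-rho)) where rho = 42/90; Lq = 0.2

0.2


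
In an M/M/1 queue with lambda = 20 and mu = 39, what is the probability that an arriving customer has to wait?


P(wait) = rho = lambda/mu = 20/39 = 0.5128

0.5128


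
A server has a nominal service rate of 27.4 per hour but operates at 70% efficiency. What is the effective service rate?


Effective rate = mu * efficiency = 27.4 * 0.7 = 19.18 per hour

19.18 per hour


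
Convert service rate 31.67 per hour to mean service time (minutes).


Mean service time = 60/mu = 60/31.67 = 1.89 minutes

1.89 minutes


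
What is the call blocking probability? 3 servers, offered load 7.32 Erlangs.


B(N,A) = (A^N/N!) / sum(A^k/k!, k=0..N) with N=3, A=7.32 = 0.6506

0.6506


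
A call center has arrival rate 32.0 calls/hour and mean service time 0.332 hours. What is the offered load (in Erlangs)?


Offered load a = lambda * E[S] = 32.0 * 0.332 = 10.62 Erlangs

10.62 Erlangs


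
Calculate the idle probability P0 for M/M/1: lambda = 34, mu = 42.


P0 = 1 - rho = 1 - 34/42 = 0.1905

0.1905


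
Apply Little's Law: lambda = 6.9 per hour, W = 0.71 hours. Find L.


L = lambda * W = 6.9 * 0.71 = 4.9

4.9


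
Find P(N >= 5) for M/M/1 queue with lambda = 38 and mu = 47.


P(N >= 5) = rho^5 = (38/47)^5 = 0.3455

0.3455


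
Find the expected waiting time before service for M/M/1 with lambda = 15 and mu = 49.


rho = 15/49; Wq = rho/(mu - lambda) = 0.009 hours

0.009 hours


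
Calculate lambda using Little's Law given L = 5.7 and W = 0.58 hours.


lambda = L / W = 5.7 / 0.58 = 9.83 per hour

9.83 per hour


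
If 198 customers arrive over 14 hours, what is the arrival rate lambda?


lambda = total arrivals / time = 198 / 14 = 14.14 per hour

14.14 per hour


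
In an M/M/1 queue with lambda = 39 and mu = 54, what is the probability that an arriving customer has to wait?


P(wait) = rho = lambda/mu = 39/54 = 0.7222

0.7222


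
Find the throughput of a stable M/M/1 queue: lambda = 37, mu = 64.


For a stable queue (lambda < mu), throughput = lambda = 37 per hour

37 per hour


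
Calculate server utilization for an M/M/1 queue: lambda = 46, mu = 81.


rho = lambda/mu = 46/81 = 0.5679

0.5679


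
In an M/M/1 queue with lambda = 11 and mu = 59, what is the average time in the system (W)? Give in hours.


W = 1/(mu - lambda) = 1/(59 - 11) = 0.0208 hours

0.0208 hours


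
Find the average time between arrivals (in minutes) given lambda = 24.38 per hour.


Mean interarrival time = 60/lambda = 60/24.38 = 2.46 minutes

2.46 minutes


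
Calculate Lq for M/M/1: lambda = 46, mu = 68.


rho = 46/68; Lq = rho^2/(1-rho) = 1.41

1.41


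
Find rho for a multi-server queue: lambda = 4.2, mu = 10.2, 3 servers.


rho = lambda / (c * mu) = 4.2 / (3 * 10.2) = 0.1373

0.1373


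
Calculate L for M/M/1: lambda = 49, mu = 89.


rho = 49/89; L = rho/(1-rho) = 1.23

1.23


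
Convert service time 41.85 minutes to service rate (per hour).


mu = 60 / avg_service_time = 60 / 41.85 = 1.43 per hour

1.43 per hour


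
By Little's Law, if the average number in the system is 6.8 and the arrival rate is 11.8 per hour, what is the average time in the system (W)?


W = L / lambda = 6.8 / 11.8 = 0.5763 hours

0.5763 hours


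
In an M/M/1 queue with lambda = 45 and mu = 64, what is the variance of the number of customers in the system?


rho = 45/64; Var(N) = rho/(1-rho)^2 = 7.98

7.98


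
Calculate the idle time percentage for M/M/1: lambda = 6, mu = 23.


Idle fraction = (1 - rho) * 100 = (1 - 6/23) * 100 = 73.9%

73.9%


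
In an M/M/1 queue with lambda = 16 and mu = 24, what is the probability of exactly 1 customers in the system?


rho = 16/24; P(n) = (1-rho)*rho^n = (1-16/24)*(16/24)^1 = 0.2222

0.2222


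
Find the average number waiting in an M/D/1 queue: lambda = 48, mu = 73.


M/D/1: Lq = rho^2 / (2*(1-rho)) where rho = 48/73; Lq = 0.63

0.63


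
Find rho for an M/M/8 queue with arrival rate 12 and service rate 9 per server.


rho = lambda/(c*mu) = 12/(8*9) = 0.1667

0.1667


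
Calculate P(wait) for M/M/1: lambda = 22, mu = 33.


P(wait) = rho = lambda/mu = 22/33 = 0.6667

0.6667


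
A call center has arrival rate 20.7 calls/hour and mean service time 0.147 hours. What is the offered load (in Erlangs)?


Offered load a = lambda * E[S] = 20.7 * 0.147 = 3.04 Erlangs

3.04 Erlangs


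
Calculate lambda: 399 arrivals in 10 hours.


lambda = total arrivals / time = 399 / 10 = 39.9 per hour

39.9 per hour


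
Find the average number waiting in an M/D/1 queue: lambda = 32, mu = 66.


M/D/1: Lq = rho^2 / (2*(1-rho)) where rho = 32/66; Lq = 0.23

0.23


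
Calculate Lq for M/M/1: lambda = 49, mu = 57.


rho = 49/57; Lq = rho^2/(1-rho) = 5.27

5.27


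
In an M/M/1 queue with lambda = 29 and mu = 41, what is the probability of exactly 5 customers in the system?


rho = 29/41; P(n) = (1-rho)*rho^n = (1-29/41)*(29/41)^5 = 0.0518

0.0518


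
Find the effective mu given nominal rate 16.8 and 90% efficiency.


Effective rate = mu * efficiency = 16.8 * 0.9 = 15.12 per hour

15.12 per hour


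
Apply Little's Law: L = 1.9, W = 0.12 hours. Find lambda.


lambda = L / W = 1.9 / 0.12 = 15.83 per hour

15.83 per hour


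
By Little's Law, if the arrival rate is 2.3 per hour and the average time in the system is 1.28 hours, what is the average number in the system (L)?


L = lambda * W = 2.3 * 1.28 = 2.94

2.94


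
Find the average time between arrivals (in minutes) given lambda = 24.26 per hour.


Mean interarrival time = 60/lambda = 60/24.26 = 2.47 minutes

2.47 minutes


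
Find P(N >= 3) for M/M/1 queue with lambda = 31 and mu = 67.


P(N >= 3) = rho^3 = (31/67)^3 = 0.0991

0.0991


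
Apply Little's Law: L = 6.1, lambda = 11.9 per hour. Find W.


W = L / lambda = 6.1 / 11.9 = 0.5126 hours

0.5126 hours


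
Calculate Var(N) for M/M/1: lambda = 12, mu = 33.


rho = 12/33; Var(N) = rho/(1-rho)^2 = 0.9

0.9


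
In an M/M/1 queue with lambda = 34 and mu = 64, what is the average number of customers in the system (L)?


rho = 34/64; L = rho/(1-rho) = 1.13

1.13


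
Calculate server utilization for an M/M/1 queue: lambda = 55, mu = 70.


rho = lambda/mu = 55/70 = 0.7857

0.7857


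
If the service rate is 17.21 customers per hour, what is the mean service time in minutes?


Mean service time = 60/mu = 60/17.21 = 3.49 minutes

3.49 minutes


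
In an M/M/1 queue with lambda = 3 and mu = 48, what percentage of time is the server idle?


Idle fraction = (1 - rho) * 100 = (1 - 3/48) * 100 = 93.8%

93.8%


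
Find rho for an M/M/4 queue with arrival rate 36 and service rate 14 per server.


rho = lambda/(c*mu) = 36/(4*14) = 0.6429

0.6429


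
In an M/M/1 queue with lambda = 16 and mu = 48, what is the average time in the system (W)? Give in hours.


W = 1/(mu - lambda) = 1/(48 - 16) = 0.0313 hours

0.0313 hours


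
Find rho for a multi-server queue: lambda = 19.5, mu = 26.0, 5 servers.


rho = lambda / (c * mu) = 19.5 / (5 * 26.0) = 0.15

0.15


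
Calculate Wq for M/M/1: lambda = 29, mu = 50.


rho = 29/50; Wq = rho/(mu - lambda) = 0.0276 hours

0.0276 hours


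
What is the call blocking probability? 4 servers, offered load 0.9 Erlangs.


B(N,A) = (A^N/N!) / sum(A^k/k!, k=0..N) with N=4, A=0.9 = 0.0111

0.0111


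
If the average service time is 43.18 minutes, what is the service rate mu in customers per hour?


mu = 60 / avg_service_time = 60 / 43.18 = 1.39 per hour

1.39 per hour


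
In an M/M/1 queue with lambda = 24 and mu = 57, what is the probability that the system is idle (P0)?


P0 = 1 - rho = 1 - 24/57 = 0.5789

0.5789


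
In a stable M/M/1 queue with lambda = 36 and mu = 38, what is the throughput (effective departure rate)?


For a stable queue (lambda < mu), throughput = lambda = 36 per hour

36 per hour


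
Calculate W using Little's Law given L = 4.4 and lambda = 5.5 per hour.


W = L / lambda = 4.4 / 5.5 = 0.8 hours

0.8 hours


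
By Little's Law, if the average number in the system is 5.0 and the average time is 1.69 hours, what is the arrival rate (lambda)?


lambda = L / W = 5.0 / 1.69 = 2.96 per hour

2.96 per hour


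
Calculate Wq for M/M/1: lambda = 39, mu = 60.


rho = 39/60; Wq = rho/(mu - lambda) = 0.031 hours

0.031 hours


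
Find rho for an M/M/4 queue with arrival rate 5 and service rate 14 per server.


rho = lambda/(c*mu) = 5/(4*14) = 0.0893

0.0893


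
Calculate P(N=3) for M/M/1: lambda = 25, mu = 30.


rho = 25/30; P(n) = (1-rho)*rho^n = (1-25/30)*(25/30)^3 = 0.0965

0.0965


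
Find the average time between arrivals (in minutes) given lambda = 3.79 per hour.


Mean interarrival time = 60/lambda = 60/3.79 = 15.83 minutes

15.83 minutes


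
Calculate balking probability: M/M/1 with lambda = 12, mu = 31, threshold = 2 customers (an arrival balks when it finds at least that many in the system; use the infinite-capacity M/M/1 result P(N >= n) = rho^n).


P(N >= 2) = rho^2 = (12/31)^2 = 0.1498

0.1498


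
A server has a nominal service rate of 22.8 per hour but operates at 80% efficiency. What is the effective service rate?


Effective rate = mu * efficiency = 22.8 * 0.8 = 18.24 per hour

18.24 per hour


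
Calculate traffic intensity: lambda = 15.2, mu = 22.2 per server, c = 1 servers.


rho = lambda / (c * mu) = 15.2 / (1 * 22.2) = 0.6847

0.6847


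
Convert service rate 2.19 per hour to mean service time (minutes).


Mean service time = 60/mu = 60/2.19 = 27.4 minutes

27.4 minutes


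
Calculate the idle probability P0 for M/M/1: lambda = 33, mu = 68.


P0 = 1 - rho = 1 - 33/68 = 0.5147

0.5147


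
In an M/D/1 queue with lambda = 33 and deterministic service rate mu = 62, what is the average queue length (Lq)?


M/D/1: Lq = rho^2 / (2*(1-rho)) where rho = 33/62; Lq = 0.3

0.3


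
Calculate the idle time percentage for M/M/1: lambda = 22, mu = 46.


Idle fraction = (1 - rho) * 100 = (1 - 22/46) * 100 = 52.2%

52.2%


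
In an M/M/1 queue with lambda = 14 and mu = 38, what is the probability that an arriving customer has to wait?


P(wait) = rho = lambda/mu = 14/38 = 0.3684

0.3684


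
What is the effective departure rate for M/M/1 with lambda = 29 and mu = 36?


For a stable queue (lambda < mu), throughput = lambda = 29 per hour

29 per hour


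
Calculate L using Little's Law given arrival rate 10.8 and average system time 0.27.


L = lambda * W = 10.8 * 0.27 = 2.92

2.92


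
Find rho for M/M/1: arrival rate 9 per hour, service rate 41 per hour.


rho = lambda/mu = 9/41 = 0.2195

0.2195


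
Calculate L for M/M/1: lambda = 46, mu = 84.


rho = 46/84; L = rho/(1-rho) = 1.21

1.21


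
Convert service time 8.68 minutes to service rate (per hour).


mu = 60 / avg_service_time = 60 / 8.68 = 6.91 per hour

6.91 per hour


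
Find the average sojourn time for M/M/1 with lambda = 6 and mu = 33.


W = 1/(mu - lambda) = 1/(33 - 6) = 0.037 hours

0.037 hours


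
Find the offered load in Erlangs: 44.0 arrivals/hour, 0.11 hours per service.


Offered load a = lambda * E[S] = 44.0 * 0.11 = 4.84 Erlangs

4.84 Erlangs


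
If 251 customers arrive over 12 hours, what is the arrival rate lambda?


lambda = total arrivals / time = 251 / 12 = 20.92 per hour

20.92 per hour


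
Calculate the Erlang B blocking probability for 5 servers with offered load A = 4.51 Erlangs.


B(N,A) = (A^N/N!) / sum(A^k/k!, k=0..N) with N=5, A=4.51 = 0.2439

0.2439


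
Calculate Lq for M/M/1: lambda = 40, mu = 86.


rho = 40/86; Lq = rho^2/(1-rho) = 0.4

0.4


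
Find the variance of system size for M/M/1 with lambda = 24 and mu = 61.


rho = 24/61; Var(N) = rho/(1-rho)^2 = 1.07

1.07


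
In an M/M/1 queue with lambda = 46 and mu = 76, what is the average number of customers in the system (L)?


rho = 46/76; L = rho/(1-rho) = 1.53

1.53


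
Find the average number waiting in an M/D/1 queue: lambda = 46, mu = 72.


M/D/1: Lq = rho^2 / (2*(1-rho)) where rho = 46/72; Lq = 0.57

0.57


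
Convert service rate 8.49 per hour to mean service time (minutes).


Mean service time = 60/mu = 60/8.49 = 7.07 minutes

7.07 minutes


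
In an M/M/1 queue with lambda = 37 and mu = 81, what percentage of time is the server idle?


Idle fraction = (1 - rho) * 100 = (1 - 37/81) * 100 = 54.3%

54.3%


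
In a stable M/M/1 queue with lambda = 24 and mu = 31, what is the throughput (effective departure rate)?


For a stable queue (lambda < mu), throughput = lambda = 24 per hour

24 per hour


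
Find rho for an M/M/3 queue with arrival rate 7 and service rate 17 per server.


rho = lambda/(c*mu) = 7/(3*17) = 0.1373

0.1373


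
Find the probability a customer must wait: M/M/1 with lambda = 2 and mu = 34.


P(wait) = rho = lambda/mu = 2/34 = 0.0588

0.0588


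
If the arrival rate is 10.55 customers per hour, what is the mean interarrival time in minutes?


Mean interarrival time = 60/lambda = 60/10.55 = 5.69 minutes

5.69 minutes


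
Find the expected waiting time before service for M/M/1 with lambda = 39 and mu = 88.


rho = 39/88; Wq = rho/(mu - lambda) = 0.009 hours

0.009 hours


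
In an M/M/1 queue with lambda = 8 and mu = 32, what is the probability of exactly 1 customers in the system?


rho = 8/32; P(n) = (1-rho)*rho^n = (1-8/32)*(8/32)^1 = 0.1875

0.1875


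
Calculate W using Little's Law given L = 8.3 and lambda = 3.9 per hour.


W = L / lambda = 8.3 / 3.9 = 2.1282 hours

2.1282 hours


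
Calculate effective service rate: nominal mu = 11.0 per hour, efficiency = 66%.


Effective rate = mu * efficiency = 11.0 * 0.66 = 7.26 per hour

7.26 per hour


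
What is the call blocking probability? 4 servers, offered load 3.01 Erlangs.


B(N,A) = (A^N/N!) / sum(A^k/k!, k=0..N) with N=4, A=3.01 = 0.2072

0.2072


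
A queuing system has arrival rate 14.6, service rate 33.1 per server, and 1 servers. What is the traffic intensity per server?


rho = lambda / (c * mu) = 14.6 / (1 * 33.1) = 0.4411

0.4411


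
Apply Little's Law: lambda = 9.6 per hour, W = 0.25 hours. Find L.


L = lambda * W = 9.6 * 0.25 = 2.4

2.4


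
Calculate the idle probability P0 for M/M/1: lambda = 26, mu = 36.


P0 = 1 - rho = 1 - 26/36 = 0.2778

0.2778


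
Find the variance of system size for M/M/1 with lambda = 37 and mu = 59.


rho = 37/59; Var(N) = rho/(1-rho)^2 = 4.51

4.51


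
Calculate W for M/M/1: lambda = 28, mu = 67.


W = 1/(mu - lambda) = 1/(67 - 28) = 0.0256 hours

0.0256 hours


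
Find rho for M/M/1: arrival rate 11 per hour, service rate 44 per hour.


rho = lambda/mu = 11/44 = 0.25

0.25


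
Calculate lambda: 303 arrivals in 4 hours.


lambda = total arrivals / time = 303 / 4 = 75.75 per hour

75.75 per hour


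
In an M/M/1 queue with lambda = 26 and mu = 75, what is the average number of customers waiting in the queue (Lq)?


rho = 26/75; Lq = rho^2/(1-rho) = 0.18

0.18


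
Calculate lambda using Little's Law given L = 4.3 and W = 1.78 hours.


lambda = L / W = 4.3 / 1.78 = 2.42 per hour

2.42 per hour


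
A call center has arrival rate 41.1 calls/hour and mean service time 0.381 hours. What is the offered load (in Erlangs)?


Offered load a = lambda * E[S] = 41.1 * 0.381 = 15.66 Erlangs

15.66 Erlangs


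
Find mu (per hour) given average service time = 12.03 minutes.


mu = 60 / avg_service_time = 60 / 12.03 = 4.99 per hour

4.99 per hour


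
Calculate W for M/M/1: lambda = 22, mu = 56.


W = 1/(mu - lambda) = 1/(56 - 22) = 0.0294 hours

0.0294 hours


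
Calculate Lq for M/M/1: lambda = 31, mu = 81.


rho = 31/81; Lq = rho^2/(1-rho) = 0.24

0.24


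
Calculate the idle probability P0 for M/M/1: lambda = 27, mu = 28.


P0 = 1 - rho = 1 - 27/28 = 0.0357

0.0357


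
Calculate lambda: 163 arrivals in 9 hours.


lambda = total arrivals / time = 163 / 9 = 18.11 per hour

18.11 per hour


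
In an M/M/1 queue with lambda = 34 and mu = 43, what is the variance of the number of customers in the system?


rho = 34/43; Var(N) = rho/(1-rho)^2 = 18.05

18.05


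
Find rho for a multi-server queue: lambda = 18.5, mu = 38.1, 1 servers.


rho = lambda / (c * mu) = 18.5 / (1 * 38.1) = 0.4856

0.4856


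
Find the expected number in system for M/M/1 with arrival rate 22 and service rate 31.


rho = 22/31; L = rho/(1-rho) = 2.44

2.44


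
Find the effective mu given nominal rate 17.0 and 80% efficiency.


Effective rate = mu * efficiency = 17.0 * 0.8 = 13.6 per hour

13.6 per hour


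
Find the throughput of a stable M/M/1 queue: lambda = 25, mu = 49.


For a stable queue (lambda < mu), throughput = lambda = 25 per hour

25 per hour


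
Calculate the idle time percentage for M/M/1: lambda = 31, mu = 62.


Idle fraction = (1 - rho) * 100 = (1 - 31/62) * 100 = 50.0%

50.0%


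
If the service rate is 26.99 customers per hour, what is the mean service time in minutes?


Mean service time = 60/mu = 60/26.99 = 2.22 minutes

2.22 minutes


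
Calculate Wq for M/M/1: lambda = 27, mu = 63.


rho = 27/63; Wq = rho/(mu - lambda) = 0.0119 hours

0.0119 hours


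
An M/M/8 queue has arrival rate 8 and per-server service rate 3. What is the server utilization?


rho = lambda/(c*mu) = 8/(8*3) = 0.3333

0.3333


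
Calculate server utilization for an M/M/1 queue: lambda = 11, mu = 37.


rho = lambda/mu = 11/37 = 0.2973

0.2973


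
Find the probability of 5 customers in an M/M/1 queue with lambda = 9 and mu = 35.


rho = 9/35; P(n) = (1-rho)*rho^n = (1-9/35)*(9/35)^5 = 0.0008

0.0008


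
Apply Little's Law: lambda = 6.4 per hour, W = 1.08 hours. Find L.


L = lambda * W = 6.4 * 1.08 = 6.91

6.91


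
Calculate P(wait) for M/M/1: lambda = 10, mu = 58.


P(wait) = rho = lambda/mu = 10/58 = 0.1724

0.1724


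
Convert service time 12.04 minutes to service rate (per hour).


mu = 60 / avg_service_time = 60 / 12.04 = 4.98 per hour

4.98 per hour
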